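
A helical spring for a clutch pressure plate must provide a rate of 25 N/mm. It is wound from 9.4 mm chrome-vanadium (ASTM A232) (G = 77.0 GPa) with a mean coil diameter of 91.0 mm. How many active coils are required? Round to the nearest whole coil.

4

N_a = Gd⁴/(8D³k) = (77.0×10³ × 9.4⁴)/(8 × 91.0³ × 25)
    = 6.01177e+08 / 1.50714e+08 = 3.989 → 4 coils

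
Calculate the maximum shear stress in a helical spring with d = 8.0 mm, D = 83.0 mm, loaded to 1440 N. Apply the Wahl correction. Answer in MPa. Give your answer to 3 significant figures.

Spring index C = D/d = 83.0/8.0 = 10.3750
K_W = (4C−1)/(4C−4) + 0.615/C = 40.500/37.500 + 0.0593 = 1.1393
τ₀ = 8FD/(πd³) = 8·1440·83.0/(π·8.0³) = 956160/1608.5 = 594.44 MPa
τ_max = K·τ₀ = 1.1393 × 594.44 = 677.24 MPa

677 MPa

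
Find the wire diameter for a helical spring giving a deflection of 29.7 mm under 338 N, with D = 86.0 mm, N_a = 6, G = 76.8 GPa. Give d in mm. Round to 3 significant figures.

Required rate k = F/δ = 338/29.7 = 11.38 N/mm
d = (8D³N_a·k / G)^(1/4) = (8·86.0³·6·11.38 / (76.8×10³))^0.25
  = (4524.1)^0.25 = 8.2013 mm

8.20 mm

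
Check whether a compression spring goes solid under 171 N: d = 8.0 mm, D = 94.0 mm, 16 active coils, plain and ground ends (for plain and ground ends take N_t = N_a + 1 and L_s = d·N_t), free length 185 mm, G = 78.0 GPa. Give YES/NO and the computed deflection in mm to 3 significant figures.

k = Gd⁴/(8D³N_a) = (78.0×10³)(8.0⁴)/(8·94.0³·16) = 3.0051 N/mm
N_t = 17; L_s = 8.0·17 = 136 mm; δ_solid = L₀ − L_s = 185 − 136 = 49 mm
δ = F/k = 171/3.0051 = 56.903 mm
δ ≥ δ_solid → spring goes solid

YES, δ = 56.9 mm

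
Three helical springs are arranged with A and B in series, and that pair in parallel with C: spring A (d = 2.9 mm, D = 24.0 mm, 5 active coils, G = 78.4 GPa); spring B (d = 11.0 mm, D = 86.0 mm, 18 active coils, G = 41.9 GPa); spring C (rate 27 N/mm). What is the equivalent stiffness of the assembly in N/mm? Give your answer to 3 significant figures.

k_A = Gd⁴/(8D³N_a) = (78.4×10³)(2.9⁴)/(8·24.0³·5) = 10.028 N/mm
k_B = Gd⁴/(8D³N_a) = (41.9×10³)(11.0⁴)/(8·86.0³·18) = 6.6977 N/mm
Springs A,B series: k_AB = 1/(1/10.028+1/6.6977) = 4.0157 N/mm; parallel with C: k_eq = 4.0157+27 = 31.016 N/mm

31.0 N/mm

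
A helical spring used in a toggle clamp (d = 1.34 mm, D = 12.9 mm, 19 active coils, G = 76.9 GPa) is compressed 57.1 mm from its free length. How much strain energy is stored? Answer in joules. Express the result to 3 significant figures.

1.24 J

k = Gd⁴/(8D³N_a) = (76.9×10³)(1.34⁴)/(8·12.9³·19) = 0.75986 N/mm
U = ½kδ² = 0.5 × 0.75986 × 57.1² = 1238.7 N·mm = 1.2387 J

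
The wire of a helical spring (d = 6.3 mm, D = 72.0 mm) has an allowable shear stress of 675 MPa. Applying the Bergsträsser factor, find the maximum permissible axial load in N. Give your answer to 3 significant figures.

C = D/d = 72.0/6.3 = 11.4286
K_B = (4C+2)/(4C−3) = 47.714/42.714 = 1.1171
τ_max = K·8FD/(πd³) → F_max = τ_allow·πd³/(8DK)
F_max = 675·π·6.3³/(8·72.0·1.1171) = 5.3024e+05/643.42 = 824.1 N

824 N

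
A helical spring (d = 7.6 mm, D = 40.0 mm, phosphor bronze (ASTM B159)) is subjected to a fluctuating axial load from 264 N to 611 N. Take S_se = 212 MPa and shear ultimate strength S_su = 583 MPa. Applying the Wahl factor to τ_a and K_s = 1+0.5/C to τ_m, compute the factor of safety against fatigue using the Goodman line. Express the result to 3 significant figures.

2.29

C = D/d = 40.0/7.6 = 5.2632; K_W = (4C−1)/(4C−4)+0.615/C = 1.2928; K_s = 1+0.5/C = 1.0950
F_a = (F_max−F_min)/2 = 173.5 N; F_m = (F_max+F_min)/2 = 437.5 N
τ_a = K_W·8F_aD/(πd³) = 1.2928 × 40.259 = 52.045 MPa
τ_m = K_s·8F_mD/(πd³) = 1.0950 × 101.52 = 111.16 MPa
Goodman: 1/n_f = τ_a/S_se + τ_m/S_su = 52.045/212 + 111.16/583 = 0.24550 + 0.19067 = 0.43617
n_f = 1/0.43617 = 2.293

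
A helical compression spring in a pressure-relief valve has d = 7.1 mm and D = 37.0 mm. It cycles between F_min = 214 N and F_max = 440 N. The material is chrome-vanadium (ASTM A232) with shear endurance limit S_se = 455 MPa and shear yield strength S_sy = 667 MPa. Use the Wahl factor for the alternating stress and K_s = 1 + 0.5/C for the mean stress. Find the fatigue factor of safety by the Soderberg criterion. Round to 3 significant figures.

C = D/d = 37.0/7.1 = 5.2113; K_W = (4C−1)/(4C−4)+0.615/C = 1.2961; K_s = 1+0.5/C = 1.0959
F_a = (F_max−F_min)/2 = 113 N; F_m = (F_max+F_min)/2 = 327 N
τ_a = K_W·8F_aD/(πd³) = 1.2961 × 29.747 = 38.555 MPa
τ_m = K_s·8F_mD/(πd³) = 1.0959 × 86.082 = 94.342 MPa
Soderberg: 1/n_f = τ_a/S_se + τ_m/S_sy = 38.555/455 + 94.342/667 = 0.08474 + 0.14144 = 0.22618
n_f = 1/0.22618 = 4.421

4.42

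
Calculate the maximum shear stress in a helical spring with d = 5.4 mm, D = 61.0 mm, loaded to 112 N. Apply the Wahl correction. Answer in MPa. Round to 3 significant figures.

Spring index C = D/d = 61.0/5.4 = 11.2963
K_W = (4C−1)/(4C−4) + 0.615/C = 44.185/41.185 + 0.0544 = 1.1273
τ₀ = 8FD/(πd³) = 8·112·61.0/(π·5.4³) = 54656/494.69 = 110.49 MPa
τ_max = K·τ₀ = 1.1273 × 110.49 = 124.55 MPa

125 MPa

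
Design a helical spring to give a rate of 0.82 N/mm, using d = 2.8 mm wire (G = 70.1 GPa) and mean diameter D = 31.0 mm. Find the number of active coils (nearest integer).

N_a = Gd⁴/(8D³k) = (70.1×10³ × 2.8⁴)/(8 × 31.0³ × 0.82)
    = 4.30874e+06 / 195429 = 22.05 → 22 coils

22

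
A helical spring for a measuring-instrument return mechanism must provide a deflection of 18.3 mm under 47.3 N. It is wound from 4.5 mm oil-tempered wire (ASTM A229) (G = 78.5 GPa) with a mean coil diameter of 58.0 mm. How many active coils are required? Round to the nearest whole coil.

Required rate k = F/δ = 47.3/18.3 = 2.5847 N/mm
N_a = Gd⁴/(8D³k) = (78.5×10³ × 4.5⁴)/(8 × 58.0³ × 2.5847)
    = 3.21899e+07 / 4.03445e+06 = 7.979 → 8 coils

8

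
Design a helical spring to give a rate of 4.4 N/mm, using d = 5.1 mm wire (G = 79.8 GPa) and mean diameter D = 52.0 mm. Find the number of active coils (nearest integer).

11

N_a = Gd⁴/(8D³k) = (79.8×10³ × 5.1⁴)/(8 × 52.0³ × 4.4)
    = 5.39863e+07 / 4.9494e+06 = 10.91 → 11 coils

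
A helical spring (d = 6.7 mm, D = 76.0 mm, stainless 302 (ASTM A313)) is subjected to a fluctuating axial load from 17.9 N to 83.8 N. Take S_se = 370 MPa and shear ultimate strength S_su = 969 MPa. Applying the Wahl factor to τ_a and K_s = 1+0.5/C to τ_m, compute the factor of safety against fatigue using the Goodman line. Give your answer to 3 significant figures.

10.0

C = D/d = 76.0/6.7 = 11.3433; K_W = (4C−1)/(4C−4)+0.615/C = 1.1267; K_s = 1+0.5/C = 1.0441
F_a = (F_max−F_min)/2 = 32.95 N; F_m = (F_max+F_min)/2 = 50.85 N
τ_a = K_W·8F_aD/(πd³) = 1.1267 × 21.202 = 23.889 MPa
τ_m = K_s·8F_mD/(πd³) = 1.0441 × 32.721 = 34.163 MPa
Goodman: 1/n_f = τ_a/S_se + τ_m/S_su = 23.889/370 + 34.163/969 = 0.06457 + 0.03526 = 0.099821
n_f = 1/0.099821 = 10.02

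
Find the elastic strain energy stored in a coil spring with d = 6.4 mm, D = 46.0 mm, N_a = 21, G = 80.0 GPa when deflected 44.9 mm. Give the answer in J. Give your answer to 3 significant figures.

8.27 J

k = Gd⁴/(8D³N_a) = (80.0×10³)(6.4⁴)/(8·46.0³·21) = 8.2078 N/mm
U = ½kδ² = 0.5 × 8.2078 × 44.9² = 8273.5 N·mm = 8.2735 J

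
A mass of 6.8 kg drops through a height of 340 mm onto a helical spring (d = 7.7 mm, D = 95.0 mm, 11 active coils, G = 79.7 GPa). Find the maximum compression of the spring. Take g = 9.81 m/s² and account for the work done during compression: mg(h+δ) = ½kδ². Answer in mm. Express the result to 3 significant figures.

k = Gd⁴/(8D³N_a) = (79.7×10³)(7.7⁴)/(8·95.0³·11) = 3.7134 N/mm
W = mg = 6.8 × 9.81 = 66.708 N
½kδ² − Wδ − Wh = 0 → δ = (W + √(W² + 2kWh))/k
δ = (66.708 + √(4450 + 168444))/3.7134 = (66.708 + 415.8)/3.7134 = 129.94 mm

130 mm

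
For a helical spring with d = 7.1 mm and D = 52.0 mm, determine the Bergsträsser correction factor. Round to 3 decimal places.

1.190

C = D/d = 52.0/7.1 = 7.3239
K_B = (4C+2)/(4C−3) = 31.296/26.296 = 1.1901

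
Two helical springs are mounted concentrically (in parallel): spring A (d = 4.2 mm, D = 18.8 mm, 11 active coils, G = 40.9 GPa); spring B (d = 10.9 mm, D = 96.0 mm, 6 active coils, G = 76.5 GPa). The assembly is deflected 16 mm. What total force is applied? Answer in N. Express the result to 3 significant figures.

k_A = Gd⁴/(8D³N_a) = (40.9×10³)(4.2⁴)/(8·18.8³·11) = 21.765 N/mm
k_B = Gd⁴/(8D³N_a) = (76.5×10³)(10.9⁴)/(8·96.0³·6) = 25.428 N/mm
Parallel: k_eq = 21.765 + 25.428 = 47.193 N/mm
F = k_eq·δ = 47.193·16 = 755.09 N

755 N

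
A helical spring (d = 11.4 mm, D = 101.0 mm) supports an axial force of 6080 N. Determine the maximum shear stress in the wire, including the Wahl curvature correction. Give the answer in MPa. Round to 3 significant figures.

1230 MPa

Spring index C = D/d = 101.0/11.4 = 8.8596
K_W = (4C−1)/(4C−4) + 0.615/C = 34.439/31.439 + 0.0694 = 1.1648
τ₀ = 8FD/(πd³) = 8·6080·101.0/(π·11.4³) = 4.91264e+06/4654.4 = 1055.5 MPa
τ_max = K·τ₀ = 1.1648 × 1055.5 = 1229.5 MPa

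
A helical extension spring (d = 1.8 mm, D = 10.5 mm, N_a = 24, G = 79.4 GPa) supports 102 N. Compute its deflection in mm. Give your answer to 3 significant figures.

k = Gd⁴/(8D³N_a) = (79.4×10³)(1.8⁴)/(8·10.5³·24) = 3.7501 N/mm
δ = F/k = 102 / 3.7501 = 27.199 mm

27.2 mm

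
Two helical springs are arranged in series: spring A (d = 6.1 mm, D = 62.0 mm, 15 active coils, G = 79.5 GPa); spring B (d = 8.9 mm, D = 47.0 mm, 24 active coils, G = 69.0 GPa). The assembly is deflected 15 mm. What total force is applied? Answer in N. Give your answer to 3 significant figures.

k_A = Gd⁴/(8D³N_a) = (79.5×10³)(6.1⁴)/(8·62.0³·15) = 3.8488 N/mm
k_B = Gd⁴/(8D³N_a) = (69.0×10³)(8.9⁴)/(8·47.0³·24) = 21.718 N/mm
Series: 1/k_eq = 1/3.8488 + 1/21.718 = 0.30586; k_eq = 3.2694 N/mm
F = k_eq·δ = 3.2694·15 = 49.041 N

49.0 N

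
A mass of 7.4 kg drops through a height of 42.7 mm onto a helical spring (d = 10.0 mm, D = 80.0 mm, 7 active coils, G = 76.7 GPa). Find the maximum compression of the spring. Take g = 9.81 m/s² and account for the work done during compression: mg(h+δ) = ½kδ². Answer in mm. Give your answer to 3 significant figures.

18.2 mm

k = Gd⁴/(8D³N_a) = (76.7×10³)(10.0⁴)/(8·80.0³·7) = 26.751 N/mm
W = mg = 7.4 × 9.81 = 72.594 N
½kδ² − Wδ − Wh = 0 → δ = (W + √(W² + 2kWh))/k
δ = (72.594 + √(5269.9 + 165843))/26.751 = (72.594 + 413.66)/26.751 = 18.177 mm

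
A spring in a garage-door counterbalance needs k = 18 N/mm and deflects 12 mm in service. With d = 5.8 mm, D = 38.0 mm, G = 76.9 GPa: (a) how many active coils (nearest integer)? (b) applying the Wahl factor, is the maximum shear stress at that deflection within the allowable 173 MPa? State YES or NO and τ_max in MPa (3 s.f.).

(a) 11 coils; (b) YES, τ_max = 132 MPa

N_a = Gd⁴/(8D³k) = (76.9×10³)(5.8⁴)/(8·38.0³·18) = 11.01 → N_a = 11
Actual rate k = Gd⁴/(8D³·11) = 18.022 N/mm
Working load F = kδ = 18.022·12 = 216.26 N
C = 38.0/5.8 = 6.5517; K_W = (4C−1)/(4C−4)+0.615/C = 1.2290
τ_max = K_W·8FD/(πd³) = 1.2290·107.26 = 131.81 MPa
τ_max ≤ 173 MPa → acceptable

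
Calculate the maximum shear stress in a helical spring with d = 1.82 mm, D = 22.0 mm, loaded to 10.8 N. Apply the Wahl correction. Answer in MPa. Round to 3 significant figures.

Spring index C = D/d = 22.0/1.82 = 12.0879
K_W = (4C−1)/(4C−4) + 0.615/C = 47.352/44.352 + 0.0509 = 1.1185
τ₀ = 8FD/(πd³) = 8·10.8·22.0/(π·1.82³) = 1900.8/18.939 = 100.36 MPa
τ_max = K·τ₀ = 1.1185 × 100.36 = 112.26 MPa

112 MPa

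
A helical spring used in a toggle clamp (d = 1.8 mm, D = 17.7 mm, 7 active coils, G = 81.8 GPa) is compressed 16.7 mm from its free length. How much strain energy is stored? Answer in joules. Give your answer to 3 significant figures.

k = Gd⁴/(8D³N_a) = (81.8×10³)(1.8⁴)/(8·17.7³·7) = 2.7653 N/mm
U = ½kδ² = 0.5 × 2.7653 × 16.7² = 385.6 N·mm = 0.3856 J

0.386 J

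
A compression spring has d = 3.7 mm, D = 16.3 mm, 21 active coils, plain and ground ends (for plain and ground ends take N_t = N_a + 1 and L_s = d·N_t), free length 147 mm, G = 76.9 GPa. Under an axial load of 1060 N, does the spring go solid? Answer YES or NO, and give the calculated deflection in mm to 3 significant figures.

NO, δ = 53.5 mm

k = Gd⁴/(8D³N_a) = (76.9×10³)(3.7⁴)/(8·16.3³·21) = 19.809 N/mm
N_t = 22; L_s = 3.7·22 = 81.4 mm; δ_solid = L₀ − L_s = 147 − 81.4 = 65.6 mm
δ = F/k = 1060/19.809 = 53.511 mm
δ < δ_solid → spring does not go solid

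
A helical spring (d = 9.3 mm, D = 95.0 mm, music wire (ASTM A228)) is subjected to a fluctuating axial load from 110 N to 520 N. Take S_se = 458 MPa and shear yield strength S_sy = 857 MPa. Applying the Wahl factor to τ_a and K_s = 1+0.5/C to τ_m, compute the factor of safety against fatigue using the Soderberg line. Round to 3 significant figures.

3.71

C = D/d = 95.0/9.3 = 10.2151; K_W = (4C−1)/(4C−4)+0.615/C = 1.1416; K_s = 1+0.5/C = 1.0489
F_a = (F_max−F_min)/2 = 205 N; F_m = (F_max+F_min)/2 = 315 N
τ_a = K_W·8F_aD/(πd³) = 1.1416 × 61.655 = 70.385 MPa
τ_m = K_s·8F_mD/(πd³) = 1.0489 × 94.738 = 99.375 MPa
Soderberg: 1/n_f = τ_a/S_se + τ_m/S_sy = 70.385/458 + 99.375/857 = 0.15368 + 0.11596 = 0.26964
n_f = 1/0.26964 = 3.709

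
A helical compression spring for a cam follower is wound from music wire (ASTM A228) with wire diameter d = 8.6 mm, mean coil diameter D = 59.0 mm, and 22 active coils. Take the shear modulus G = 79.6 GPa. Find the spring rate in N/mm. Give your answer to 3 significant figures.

k = Gd⁴/(8D³N_a) = (79.6×10³ × 8.6⁴) / (8 × 59.0³ × 22)
  = 4.35418e+08 / 3.61467e+07 = 12.046 N/mm

12.0 N/mm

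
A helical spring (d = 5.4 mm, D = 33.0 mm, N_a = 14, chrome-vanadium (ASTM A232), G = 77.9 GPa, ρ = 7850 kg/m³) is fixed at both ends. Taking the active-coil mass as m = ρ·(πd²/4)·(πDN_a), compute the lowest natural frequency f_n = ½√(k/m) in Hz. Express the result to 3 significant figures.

126 Hz

k = Gd⁴/(8D³N_a) = (77.9×10³)(5.4⁴)/(8·33.0³·14) = 16.457 N/mm = 16457 N/m
Wire length L = πDN_a = π·33.0·14 = 1451.4 mm
m = ρ·(πd²/4)·L = 7850 × 22.902×10⁻⁶ m² × 1.4514 m = 0.26094 kg
f_n = ½√(k/m) = 0.5·√(16457/0.26094) = 0.5·√(63069) = 125.57 Hz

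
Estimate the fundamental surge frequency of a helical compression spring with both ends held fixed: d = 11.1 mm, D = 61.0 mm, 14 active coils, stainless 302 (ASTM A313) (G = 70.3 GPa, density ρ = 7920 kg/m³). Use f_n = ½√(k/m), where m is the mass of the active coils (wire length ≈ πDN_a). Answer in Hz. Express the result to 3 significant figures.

71.4 Hz

k = Gd⁴/(8D³N_a) = (70.3×10³)(11.1⁴)/(8·61.0³·14) = 41.98 N/mm = 41980 N/m
Wire length L = πDN_a = π·61.0·14 = 2682.9 mm
m = ρ·(πd²/4)·L = 7920 × 96.769×10⁻⁶ m² × 2.6829 m = 2.0562 kg
f_n = ½√(k/m) = 0.5·√(41980/2.0562) = 0.5·√(20416) = 71.442 Hz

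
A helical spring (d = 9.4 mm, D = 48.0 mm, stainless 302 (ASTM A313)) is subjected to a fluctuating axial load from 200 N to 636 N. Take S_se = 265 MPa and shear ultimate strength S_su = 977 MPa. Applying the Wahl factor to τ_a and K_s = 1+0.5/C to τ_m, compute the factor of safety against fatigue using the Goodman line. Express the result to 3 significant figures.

4.41

C = D/d = 48.0/9.4 = 5.1064; K_W = (4C−1)/(4C−4)+0.615/C = 1.3031; K_s = 1+0.5/C = 1.0979
F_a = (F_max−F_min)/2 = 218 N; F_m = (F_max+F_min)/2 = 418 N
τ_a = K_W·8F_aD/(πd³) = 1.3031 × 32.081 = 41.805 MPa
τ_m = K_s·8F_mD/(πd³) = 1.0979 × 61.514 = 67.537 MPa
Goodman: 1/n_f = τ_a/S_se + τ_m/S_su = 41.805/265 + 67.537/977 = 0.15775 + 0.06913 = 0.22688
n_f = 1/0.22688 = 4.408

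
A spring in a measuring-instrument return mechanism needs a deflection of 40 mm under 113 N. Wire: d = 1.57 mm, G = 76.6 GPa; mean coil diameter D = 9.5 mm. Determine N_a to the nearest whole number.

Required rate k = F/δ = 113/40 = 2.825 N/mm
N_a = Gd⁴/(8D³k) = (76.6×10³ × 1.57⁴)/(8 × 9.5³ × 2.825)
    = 465401 / 19376.7 = 24.02 → 24 coils

24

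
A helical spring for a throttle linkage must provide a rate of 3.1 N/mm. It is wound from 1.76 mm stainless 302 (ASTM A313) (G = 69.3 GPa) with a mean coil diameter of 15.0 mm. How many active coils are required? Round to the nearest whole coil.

N_a = Gd⁴/(8D³k) = (69.3×10³ × 1.76⁴)/(8 × 15.0³ × 3.1)
    = 664942 / 83700 = 7.944 → 8 coils

8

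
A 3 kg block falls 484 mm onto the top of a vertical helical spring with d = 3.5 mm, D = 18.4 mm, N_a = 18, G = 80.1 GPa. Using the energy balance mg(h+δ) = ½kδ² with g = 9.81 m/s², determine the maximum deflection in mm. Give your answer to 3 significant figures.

k = Gd⁴/(8D³N_a) = (80.1×10³)(3.5⁴)/(8·18.4³·18) = 13.4 N/mm
W = mg = 3 × 9.81 = 29.43 N
½kδ² − Wδ − Wh = 0 → δ = (W + √(W² + 2kWh))/k
δ = (29.43 + √(866.12 + 381728))/13.4 = (29.43 + 618.54)/13.4 = 48.358 mm

48.4 mm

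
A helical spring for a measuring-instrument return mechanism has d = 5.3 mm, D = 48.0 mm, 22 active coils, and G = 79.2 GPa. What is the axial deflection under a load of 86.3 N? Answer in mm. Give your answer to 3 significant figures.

k = Gd⁴/(8D³N_a) = (79.2×10³)(5.3⁴)/(8·48.0³·22) = 3.2106 N/mm
δ = F/k = 86.3 / 3.2106 = 26.879 mm

26.9 mm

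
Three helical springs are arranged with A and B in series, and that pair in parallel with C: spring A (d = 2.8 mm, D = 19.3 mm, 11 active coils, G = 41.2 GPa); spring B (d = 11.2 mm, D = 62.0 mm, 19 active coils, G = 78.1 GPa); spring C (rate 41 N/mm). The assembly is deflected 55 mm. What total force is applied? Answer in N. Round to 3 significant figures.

k_A = Gd⁴/(8D³N_a) = (41.2×10³)(2.8⁴)/(8·19.3³·11) = 4.0029 N/mm
k_B = Gd⁴/(8D³N_a) = (78.1×10³)(11.2⁴)/(8·62.0³·19) = 33.924 N/mm
Springs A,B series: k_AB = 1/(1/4.0029+1/33.924) = 3.5804 N/mm; parallel with C: k_eq = 3.5804+41 = 44.58 N/mm
F = k_eq·δ = 44.58·55 = 2451.9 N

2450 N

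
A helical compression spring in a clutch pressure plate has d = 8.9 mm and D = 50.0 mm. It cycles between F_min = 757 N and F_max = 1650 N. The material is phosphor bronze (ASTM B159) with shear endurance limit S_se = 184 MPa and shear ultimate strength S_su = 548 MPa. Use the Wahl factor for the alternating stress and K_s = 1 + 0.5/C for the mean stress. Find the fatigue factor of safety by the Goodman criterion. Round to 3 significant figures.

C = D/d = 50.0/8.9 = 5.6180; K_W = (4C−1)/(4C−4)+0.615/C = 1.2719; K_s = 1+0.5/C = 1.0890
F_a = (F_max−F_min)/2 = 446.5 N; F_m = (F_max+F_min)/2 = 1203.5 N
τ_a = K_W·8F_aD/(πd³) = 1.2719 × 80.642 = 102.57 MPa
τ_m = K_s·8F_mD/(πd³) = 1.0890 × 217.36 = 236.71 MPa
Goodman: 1/n_f = τ_a/S_se + τ_m/S_su = 102.57/184 + 236.71/548 = 0.55743 + 0.43195 = 0.98938
n_f = 1/0.98938 = 1.011

1.01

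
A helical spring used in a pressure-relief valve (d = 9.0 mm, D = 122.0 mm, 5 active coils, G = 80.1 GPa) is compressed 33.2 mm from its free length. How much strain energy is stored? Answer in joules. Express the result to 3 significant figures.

3.99 J

k = Gd⁴/(8D³N_a) = (80.1×10³)(9.0⁴)/(8·122.0³·5) = 7.2354 N/mm
U = ½kδ² = 0.5 × 7.2354 × 33.2² = 3987.6 N·mm = 3.9876 J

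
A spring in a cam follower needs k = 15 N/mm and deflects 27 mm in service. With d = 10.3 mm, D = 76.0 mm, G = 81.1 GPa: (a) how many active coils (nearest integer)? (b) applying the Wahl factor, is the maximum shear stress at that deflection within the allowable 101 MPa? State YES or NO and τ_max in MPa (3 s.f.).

(a) 17 coils; (b) YES, τ_max = 87.8 MPa

N_a = Gd⁴/(8D³k) = (81.1×10³)(10.3⁴)/(8·76.0³·15) = 17.33 → N_a = 17
Actual rate k = Gd⁴/(8D³·17) = 15.289 N/mm
Working load F = kδ = 15.289·27 = 412.81 N
C = 76.0/10.3 = 7.3786; K_W = (4C−1)/(4C−4)+0.615/C = 1.2009
τ_max = K_W·8FD/(πd³) = 1.2009·73.113 = 87.804 MPa
τ_max ≤ 101 MPa → acceptable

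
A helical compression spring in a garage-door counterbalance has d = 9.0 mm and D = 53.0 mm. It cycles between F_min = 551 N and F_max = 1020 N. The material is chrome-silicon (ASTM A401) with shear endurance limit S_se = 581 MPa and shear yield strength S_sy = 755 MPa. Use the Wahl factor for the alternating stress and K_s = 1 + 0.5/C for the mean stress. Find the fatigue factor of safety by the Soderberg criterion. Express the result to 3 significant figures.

3.30

C = D/d = 53.0/9.0 = 5.8889; K_W = (4C−1)/(4C−4)+0.615/C = 1.2578; K_s = 1+0.5/C = 1.0849
F_a = (F_max−F_min)/2 = 234.5 N; F_m = (F_max+F_min)/2 = 785.5 N
τ_a = K_W·8F_aD/(πd³) = 1.2578 × 43.414 = 54.608 MPa
τ_m = K_s·8F_mD/(πd³) = 1.0849 × 145.42 = 157.77 MPa
Soderberg: 1/n_f = τ_a/S_se + τ_m/S_sy = 54.608/581 + 157.77/755 = 0.09399 + 0.20897 = 0.30296
n_f = 1/0.30296 = 3.301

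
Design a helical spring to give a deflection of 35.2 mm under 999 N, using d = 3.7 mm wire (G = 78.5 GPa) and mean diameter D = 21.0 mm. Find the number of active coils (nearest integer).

7

Required rate k = F/δ = 999/35.2 = 28.381 N/mm
N_a = Gd⁴/(8D³k) = (78.5×10³ × 3.7⁴)/(8 × 21.0³ × 28.381)
    = 1.47122e+07 / 2.10267e+06 = 6.997 → 7 coils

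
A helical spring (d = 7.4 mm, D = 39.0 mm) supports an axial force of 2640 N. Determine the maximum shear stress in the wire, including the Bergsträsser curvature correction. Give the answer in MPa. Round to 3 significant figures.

826 MPa

Spring index C = D/d = 39.0/7.4 = 5.2703
K_B = (4C+2)/(4C−3) = 23.081/18.081 = 1.2765
τ₀ = 8FD/(πd³) = 8·2640·39.0/(π·7.4³) = 823680/1273 = 647.01 MPa
τ_max = K·τ₀ = 1.2765 × 647.01 = 825.93 MPa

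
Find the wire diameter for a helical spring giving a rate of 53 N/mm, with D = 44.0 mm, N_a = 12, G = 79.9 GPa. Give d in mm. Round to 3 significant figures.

d = (8D³N_a·k / G)^(1/4) = (8·44.0³·12·53 / (79.9×10³))^0.25
  = (5424.5)^0.25 = 8.5820 mm

8.58 mm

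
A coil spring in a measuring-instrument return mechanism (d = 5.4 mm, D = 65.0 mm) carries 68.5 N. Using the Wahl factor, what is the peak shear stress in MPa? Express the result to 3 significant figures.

80.6 MPa

Spring index C = D/d = 65.0/5.4 = 12.0370
K_W = (4C−1)/(4C−4) + 0.615/C = 47.148/44.148 + 0.0511 = 1.1190
τ₀ = 8FD/(πd³) = 8·68.5·65.0/(π·5.4³) = 35620/494.69 = 72.005 MPa
τ_max = K·τ₀ = 1.1190 × 72.005 = 80.577 MPa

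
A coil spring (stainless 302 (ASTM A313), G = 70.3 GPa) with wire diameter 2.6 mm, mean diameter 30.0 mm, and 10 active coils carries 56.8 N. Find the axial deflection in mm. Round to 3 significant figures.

38.2 mm

k = Gd⁴/(8D³N_a) = (70.3×10³)(2.6⁴)/(8·30.0³·10) = 1.4873 N/mm
δ = F/k = 56.8 / 1.4873 = 38.19 mm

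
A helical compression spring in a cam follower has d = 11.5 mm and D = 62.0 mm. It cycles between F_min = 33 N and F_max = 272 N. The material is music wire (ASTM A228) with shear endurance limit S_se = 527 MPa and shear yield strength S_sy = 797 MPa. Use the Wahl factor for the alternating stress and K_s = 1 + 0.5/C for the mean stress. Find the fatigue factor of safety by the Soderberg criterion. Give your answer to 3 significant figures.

C = D/d = 62.0/11.5 = 5.3913; K_W = (4C−1)/(4C−4)+0.615/C = 1.2849; K_s = 1+0.5/C = 1.0927
F_a = (F_max−F_min)/2 = 119.5 N; F_m = (F_max+F_min)/2 = 152.5 N
τ_a = K_W·8F_aD/(πd³) = 1.2849 × 12.405 = 15.939 MPa
τ_m = K_s·8F_mD/(πd³) = 1.0927 × 15.831 = 17.299 MPa
Soderberg: 1/n_f = τ_a/S_se + τ_m/S_sy = 15.939/527 + 17.299/797 = 0.03024 + 0.02171 = 0.05195
n_f = 1/0.05195 = 19.25

19.2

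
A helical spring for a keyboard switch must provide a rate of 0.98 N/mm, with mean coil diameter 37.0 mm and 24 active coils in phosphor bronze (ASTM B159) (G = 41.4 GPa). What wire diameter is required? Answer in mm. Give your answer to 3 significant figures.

3.90 mm

d = (8D³N_a·k / G)^(1/4) = (8·37.0³·24·0.98 / (41.4×10³))^0.25
  = (230.21)^0.25 = 3.8952 mm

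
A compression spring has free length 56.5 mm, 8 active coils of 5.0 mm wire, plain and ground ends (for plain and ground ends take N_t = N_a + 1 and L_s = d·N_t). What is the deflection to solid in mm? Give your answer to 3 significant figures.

N_t = 9; L_s = 5.0·9 = 45 mm
δ_solid = L₀ − L_s = 56.5 − 45 = 11.5 mm

11.5 mm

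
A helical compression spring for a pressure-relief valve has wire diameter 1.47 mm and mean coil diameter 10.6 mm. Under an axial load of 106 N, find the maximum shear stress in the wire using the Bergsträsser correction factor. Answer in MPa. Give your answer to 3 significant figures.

1080 MPa

Spring index C = D/d = 10.6/1.47 = 7.2109
K_B = (4C+2)/(4C−3) = 30.844/25.844 = 1.1935
τ₀ = 8FD/(πd³) = 8·106·10.6/(π·1.47³) = 8988.8/9.9793 = 900.74 MPa
τ_max = K·τ₀ = 1.1935 × 900.74 = 1075 MPa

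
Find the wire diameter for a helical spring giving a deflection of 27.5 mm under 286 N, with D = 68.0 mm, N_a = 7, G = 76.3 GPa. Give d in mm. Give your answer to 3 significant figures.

7.00 mm

Required rate k = F/δ = 286/27.5 = 10.4 N/mm
d = (8D³N_a·k / G)^(1/4) = (8·68.0³·7·10.4 / (76.3×10³))^0.25
  = (2400.1)^0.25 = 6.9993 mm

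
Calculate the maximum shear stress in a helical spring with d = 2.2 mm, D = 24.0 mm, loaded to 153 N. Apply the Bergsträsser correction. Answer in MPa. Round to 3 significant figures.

986 MPa

Spring index C = D/d = 24.0/2.2 = 10.9091
K_B = (4C+2)/(4C−3) = 45.636/40.636 = 1.1230
τ₀ = 8FD/(πd³) = 8·153·24.0/(π·2.2³) = 29376/33.452 = 878.16 MPa
τ_max = K·τ₀ = 1.1230 × 878.16 = 986.21 MPa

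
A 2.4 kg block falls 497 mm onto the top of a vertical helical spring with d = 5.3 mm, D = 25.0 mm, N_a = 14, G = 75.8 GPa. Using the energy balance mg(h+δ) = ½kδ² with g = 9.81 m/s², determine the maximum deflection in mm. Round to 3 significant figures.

26.9 mm

k = Gd⁴/(8D³N_a) = (75.8×10³)(5.3⁴)/(8·25.0³·14) = 34.177 N/mm
W = mg = 2.4 × 9.81 = 23.544 N
½kδ² − Wδ − Wh = 0 → δ = (W + √(W² + 2kWh))/k
δ = (23.544 + √(554.32 + 799837))/34.177 = (23.544 + 894.65)/34.177 = 26.866 mm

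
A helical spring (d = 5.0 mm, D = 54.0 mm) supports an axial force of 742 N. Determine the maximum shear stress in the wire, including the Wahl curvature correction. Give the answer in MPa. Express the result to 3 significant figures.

925 MPa

Spring index C = D/d = 54.0/5.0 = 10.8000
K_W = (4C−1)/(4C−4) + 0.615/C = 42.200/39.200 + 0.0569 = 1.1335
τ₀ = 8FD/(πd³) = 8·742·54.0/(π·5.0³) = 320544/392.7 = 816.26 MPa
τ_max = K·τ₀ = 1.1335 × 816.26 = 925.21 MPa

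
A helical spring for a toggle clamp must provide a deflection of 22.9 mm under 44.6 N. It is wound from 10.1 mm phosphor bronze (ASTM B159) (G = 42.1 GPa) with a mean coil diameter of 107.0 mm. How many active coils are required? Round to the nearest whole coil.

Required rate k = F/δ = 44.6/22.9 = 1.9476 N/mm
N_a = Gd⁴/(8D³k) = (42.1×10³ × 10.1⁴)/(8 × 107.0³ × 1.9476)
    = 4.38094e+08 / 1.90871e+07 = 22.95 → 23 coils

23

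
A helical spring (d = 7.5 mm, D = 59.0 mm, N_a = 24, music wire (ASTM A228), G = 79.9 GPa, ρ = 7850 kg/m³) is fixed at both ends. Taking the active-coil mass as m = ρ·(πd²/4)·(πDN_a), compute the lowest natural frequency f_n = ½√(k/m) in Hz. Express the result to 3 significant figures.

32.2 Hz

k = Gd⁴/(8D³N_a) = (79.9×10³)(7.5⁴)/(8·59.0³·24) = 6.4111 N/mm = 6411.1 N/m
Wire length L = πDN_a = π·59.0·24 = 4448.5 mm
m = ρ·(πd²/4)·L = 7850 × 44.179×10⁻⁶ m² × 4.4485 m = 1.5427 kg
f_n = ½√(k/m) = 0.5·√(6411.1/1.5427) = 0.5·√(4155.7) = 32.232 Hz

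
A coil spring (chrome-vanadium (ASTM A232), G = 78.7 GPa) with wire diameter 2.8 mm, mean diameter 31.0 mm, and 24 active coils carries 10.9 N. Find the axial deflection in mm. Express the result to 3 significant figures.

k = Gd⁴/(8D³N_a) = (78.7×10³)(2.8⁴)/(8·31.0³·24) = 0.84571 N/mm
δ = F/k = 10.9 / 0.84571 = 12.889 mm

12.9 mm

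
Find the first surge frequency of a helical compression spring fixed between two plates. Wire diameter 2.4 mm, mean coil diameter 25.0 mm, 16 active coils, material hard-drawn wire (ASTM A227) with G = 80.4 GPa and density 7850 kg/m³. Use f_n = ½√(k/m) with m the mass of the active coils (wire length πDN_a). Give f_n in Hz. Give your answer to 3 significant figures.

k = Gd⁴/(8D³N_a) = (80.4×10³)(2.4⁴)/(8·25.0³·16) = 1.3337 N/mm = 1333.7 N/m
Wire length L = πDN_a = π·25.0·16 = 1256.6 mm
m = ρ·(πd²/4)·L = 7850 × 4.5239×10⁻⁶ m² × 1.2566 m = 0.044626 kg
f_n = ½√(k/m) = 0.5·√(1333.7/0.044626) = 0.5·√(29887) = 86.439 Hz

86.4 Hz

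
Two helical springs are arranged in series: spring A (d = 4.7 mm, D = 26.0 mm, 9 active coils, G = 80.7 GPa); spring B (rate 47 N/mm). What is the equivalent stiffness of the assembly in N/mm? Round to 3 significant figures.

18.7 N/mm

k_A = Gd⁴/(8D³N_a) = (80.7×10³)(4.7⁴)/(8·26.0³·9) = 31.118 N/mm
Series: 1/k_eq = 1/31.118 + 1/47 = 0.053412; k_eq = 18.722 N/mm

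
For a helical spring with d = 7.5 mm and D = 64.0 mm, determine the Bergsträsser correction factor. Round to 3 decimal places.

1.161

C = D/d = 64.0/7.5 = 8.5333
K_B = (4C+2)/(4C−3) = 36.133/31.133 = 1.1606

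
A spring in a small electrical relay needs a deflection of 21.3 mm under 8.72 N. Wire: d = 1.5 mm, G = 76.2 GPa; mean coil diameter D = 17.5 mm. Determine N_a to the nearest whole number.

Required rate k = F/δ = 8.72/21.3 = 0.40939 N/mm
N_a = Gd⁴/(8D³k) = (76.2×10³ × 1.5⁴)/(8 × 17.5³ × 0.40939)
    = 385762 / 17552.6 = 21.98 → 22 coils

22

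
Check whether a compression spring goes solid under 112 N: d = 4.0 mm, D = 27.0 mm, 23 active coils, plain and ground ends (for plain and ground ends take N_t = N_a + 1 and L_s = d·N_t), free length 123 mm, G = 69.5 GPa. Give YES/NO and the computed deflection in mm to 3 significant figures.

NO, δ = 22.8 mm

k = Gd⁴/(8D³N_a) = (69.5×10³)(4.0⁴)/(8·27.0³·23) = 4.9126 N/mm
N_t = 24; L_s = 4.0·24 = 96 mm; δ_solid = L₀ − L_s = 123 − 96 = 27 mm
δ = F/k = 112/4.9126 = 22.798 mm
δ < δ_solid → spring does not go solid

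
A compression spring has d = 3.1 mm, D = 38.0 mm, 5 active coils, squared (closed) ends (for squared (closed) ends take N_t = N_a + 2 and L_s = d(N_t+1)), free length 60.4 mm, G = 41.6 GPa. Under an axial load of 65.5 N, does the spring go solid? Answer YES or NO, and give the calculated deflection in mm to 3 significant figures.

YES, δ = 37.4 mm

k = Gd⁴/(8D³N_a) = (41.6×10³)(3.1⁴)/(8·38.0³·5) = 1.7504 N/mm
N_t = 7; L_s = 3.1·8 = 24.8 mm; δ_solid = L₀ − L_s = 60.4 − 24.8 = 35.6 mm
δ = F/k = 65.5/1.7504 = 37.421 mm
δ ≥ δ_solid → spring goes solid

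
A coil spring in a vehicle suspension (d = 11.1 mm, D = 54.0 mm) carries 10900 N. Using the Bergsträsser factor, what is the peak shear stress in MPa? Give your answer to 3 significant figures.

1430 MPa

Spring index C = D/d = 54.0/11.1 = 4.8649
K_B = (4C+2)/(4C−3) = 21.459/16.459 = 1.3038
τ₀ = 8FD/(πd³) = 8·10900·54.0/(π·11.1³) = 4.7088e+06/4296.5 = 1096 MPa
τ_max = K·τ₀ = 1.3038 × 1096 = 1428.9 MPa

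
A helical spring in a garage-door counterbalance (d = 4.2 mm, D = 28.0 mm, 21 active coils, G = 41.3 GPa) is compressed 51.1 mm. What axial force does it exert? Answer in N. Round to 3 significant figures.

178 N

k = Gd⁴/(8D³N_a) = (41.3×10³)(4.2⁴)/(8·28.0³·21) = 3.4847 N/mm
F = k·δ = 3.4847 × 51.1 = 178.07 N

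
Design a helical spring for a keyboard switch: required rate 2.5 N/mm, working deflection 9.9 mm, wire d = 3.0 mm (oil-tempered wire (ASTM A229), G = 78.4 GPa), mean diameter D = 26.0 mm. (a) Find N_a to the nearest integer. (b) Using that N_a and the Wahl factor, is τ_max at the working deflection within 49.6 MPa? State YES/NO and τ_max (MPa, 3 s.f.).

(a) 18 coils; (b) NO, τ_max = 71.2 MPa

N_a = Gd⁴/(8D³k) = (78.4×10³)(3.0⁴)/(8·26.0³·2.5) = 18.07 → N_a = 18
Actual rate k = Gd⁴/(8D³·18) = 2.5091 N/mm
Working load F = kδ = 2.5091·9.9 = 24.84 N
C = 26.0/3.0 = 8.6667; K_W = (4C−1)/(4C−4)+0.615/C = 1.1688
τ_max = K_W·8FD/(πd³) = 1.1688·60.912 = 71.193 MPa
τ_max > 49.6 MPa → exceeds allowable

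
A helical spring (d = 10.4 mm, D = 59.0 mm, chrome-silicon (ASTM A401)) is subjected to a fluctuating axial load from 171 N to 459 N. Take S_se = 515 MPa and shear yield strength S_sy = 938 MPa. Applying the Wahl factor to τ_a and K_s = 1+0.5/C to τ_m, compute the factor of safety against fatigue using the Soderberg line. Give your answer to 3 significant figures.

C = D/d = 59.0/10.4 = 5.6731; K_W = (4C−1)/(4C−4)+0.615/C = 1.2689; K_s = 1+0.5/C = 1.0881
F_a = (F_max−F_min)/2 = 144 N; F_m = (F_max+F_min)/2 = 315 N
τ_a = K_W·8F_aD/(πd³) = 1.2689 × 19.233 = 24.405 MPa
τ_m = K_s·8F_mD/(πd³) = 1.0881 × 42.073 = 45.781 MPa
Soderberg: 1/n_f = τ_a/S_se + τ_m/S_sy = 24.405/515 + 45.781/938 = 0.04739 + 0.04881 = 0.096196
n_f = 1/0.096196 = 10.4

10.4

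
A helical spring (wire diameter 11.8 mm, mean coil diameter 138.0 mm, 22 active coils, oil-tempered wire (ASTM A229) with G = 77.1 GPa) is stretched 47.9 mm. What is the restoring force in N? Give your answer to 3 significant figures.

k = Gd⁴/(8D³N_a) = (77.1×10³)(11.8⁴)/(8·138.0³·22) = 3.2317 N/mm
F = k·δ = 3.2317 × 47.9 = 154.8 N

155 N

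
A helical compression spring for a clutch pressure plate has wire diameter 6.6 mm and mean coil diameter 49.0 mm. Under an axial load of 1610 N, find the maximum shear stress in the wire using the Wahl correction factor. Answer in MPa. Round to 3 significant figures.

Spring index C = D/d = 49.0/6.6 = 7.4242
K_W = (4C−1)/(4C−4) + 0.615/C = 28.697/25.697 + 0.0828 = 1.1996
τ₀ = 8FD/(πd³) = 8·1610·49.0/(π·6.6³) = 631120/903.2 = 698.76 MPa
τ_max = K·τ₀ = 1.1996 × 698.76 = 838.22 MPa

838 MPa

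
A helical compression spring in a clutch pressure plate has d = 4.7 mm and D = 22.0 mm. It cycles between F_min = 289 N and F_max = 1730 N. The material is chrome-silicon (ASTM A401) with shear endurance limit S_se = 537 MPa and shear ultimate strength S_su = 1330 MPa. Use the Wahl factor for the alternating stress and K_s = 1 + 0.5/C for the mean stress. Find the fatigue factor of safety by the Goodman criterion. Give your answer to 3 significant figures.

0.704

C = D/d = 22.0/4.7 = 4.6809; K_W = (4C−1)/(4C−4)+0.615/C = 1.3351; K_s = 1+0.5/C = 1.1068
F_a = (F_max−F_min)/2 = 720.5 N; F_m = (F_max+F_min)/2 = 1009.5 N
τ_a = K_W·8F_aD/(πd³) = 1.3351 × 388.78 = 519.08 MPa
τ_m = K_s·8F_mD/(πd³) = 1.1068 × 544.72 = 602.91 MPa
Goodman: 1/n_f = τ_a/S_se + τ_m/S_su = 519.08/537 + 602.91/1330 = 0.96662 + 0.45332 = 1.4199
n_f = 1/1.4199 = 0.7043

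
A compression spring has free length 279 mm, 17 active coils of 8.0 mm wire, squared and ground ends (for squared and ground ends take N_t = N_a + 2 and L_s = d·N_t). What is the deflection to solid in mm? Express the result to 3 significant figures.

N_t = 19; L_s = 8.0·19 = 152 mm
δ_solid = L₀ − L_s = 279 − 152 = 127 mm

127 mm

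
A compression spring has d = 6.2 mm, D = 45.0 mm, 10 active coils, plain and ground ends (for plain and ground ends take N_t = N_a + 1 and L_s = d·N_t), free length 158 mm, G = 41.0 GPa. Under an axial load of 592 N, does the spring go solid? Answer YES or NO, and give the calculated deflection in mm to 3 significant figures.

k = Gd⁴/(8D³N_a) = (41.0×10³)(6.2⁴)/(8·45.0³·10) = 8.3104 N/mm
N_t = 11; L_s = 6.2·11 = 68.2 mm; δ_solid = L₀ − L_s = 158 − 68.2 = 89.8 mm
δ = F/k = 592/8.3104 = 71.236 mm
δ < δ_solid → spring does not go solid

NO, δ = 71.2 mm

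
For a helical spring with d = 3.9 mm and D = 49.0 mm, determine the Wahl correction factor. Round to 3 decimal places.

1.114

C = D/d = 49.0/3.9 = 12.5641
K_W = (4C−1)/(4C−4) + 0.615/C = 49.256/46.256 + 0.0489 = 1.1138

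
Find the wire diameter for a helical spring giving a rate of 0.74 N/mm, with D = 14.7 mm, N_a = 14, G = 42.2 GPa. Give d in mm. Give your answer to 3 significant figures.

d = (8D³N_a·k / G)^(1/4) = (8·14.7³·14·0.74 / (42.2×10³))^0.25
  = (6.2386)^0.25 = 1.5804 mm

1.58 mm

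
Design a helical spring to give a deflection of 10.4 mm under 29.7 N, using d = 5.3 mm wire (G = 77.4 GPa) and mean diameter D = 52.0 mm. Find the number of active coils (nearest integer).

19

Required rate k = F/δ = 29.7/10.4 = 2.8558 N/mm
N_a = Gd⁴/(8D³k) = (77.4×10³ × 5.3⁴)/(8 × 52.0³ × 2.8558)
    = 6.10723e+07 / 3.21235e+06 = 19.01 → 19 coils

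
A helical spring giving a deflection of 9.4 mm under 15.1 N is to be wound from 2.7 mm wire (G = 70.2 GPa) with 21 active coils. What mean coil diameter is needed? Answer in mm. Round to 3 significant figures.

Required rate k = F/δ = 15.1/9.4 = 1.6064 N/mm
D = (Gd⁴/(8N_a·k))^(1/3) = (70.2×10³·2.7⁴/(8·21·1.6064))^(1/3)
  = (13824)^(1/3) = 24.0000 mm

24.0 mm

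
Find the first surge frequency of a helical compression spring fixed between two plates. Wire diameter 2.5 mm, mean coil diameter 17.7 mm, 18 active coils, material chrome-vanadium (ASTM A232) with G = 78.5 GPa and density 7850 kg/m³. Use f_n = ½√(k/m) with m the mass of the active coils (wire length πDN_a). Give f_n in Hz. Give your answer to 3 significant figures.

k = Gd⁴/(8D³N_a) = (78.5×10³)(2.5⁴)/(8·17.7³·18) = 3.8401 N/mm = 3840.1 N/m
Wire length L = πDN_a = π·17.7·18 = 1000.9 mm
m = ρ·(πd²/4)·L = 7850 × 4.9087×10⁻⁶ m² × 1.0009 m = 0.038569 kg
f_n = ½√(k/m) = 0.5·√(3840.1/0.038569) = 0.5·√(99566) = 157.77 Hz

158 Hz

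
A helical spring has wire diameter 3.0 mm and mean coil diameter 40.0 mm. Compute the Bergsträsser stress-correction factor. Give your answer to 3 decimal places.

1.099

C = D/d = 40.0/3.0 = 13.3333
K_B = (4C+2)/(4C−3) = 55.333/50.333 = 1.0993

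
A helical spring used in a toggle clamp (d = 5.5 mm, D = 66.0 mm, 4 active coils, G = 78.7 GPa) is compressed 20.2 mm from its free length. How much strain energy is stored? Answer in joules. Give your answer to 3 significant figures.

1.60 J

k = Gd⁴/(8D³N_a) = (78.7×10³)(5.5⁴)/(8·66.0³·4) = 7.8279 N/mm
U = ½kδ² = 0.5 × 7.8279 × 20.2² = 1597 N·mm = 1.597 J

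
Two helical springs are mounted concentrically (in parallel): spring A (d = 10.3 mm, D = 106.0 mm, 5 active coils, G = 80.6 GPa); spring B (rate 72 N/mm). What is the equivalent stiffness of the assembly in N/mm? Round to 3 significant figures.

91.0 N/mm

k_A = Gd⁴/(8D³N_a) = (80.6×10³)(10.3⁴)/(8·106.0³·5) = 19.042 N/mm
Parallel: k_eq = 19.042 + 72 = 91.042 N/mm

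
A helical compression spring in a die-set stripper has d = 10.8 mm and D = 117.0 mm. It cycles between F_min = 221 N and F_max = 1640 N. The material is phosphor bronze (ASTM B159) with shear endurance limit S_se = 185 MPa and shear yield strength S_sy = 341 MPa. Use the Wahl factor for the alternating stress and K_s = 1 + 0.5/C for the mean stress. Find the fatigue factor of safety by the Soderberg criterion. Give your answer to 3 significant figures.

C = D/d = 117.0/10.8 = 10.8333; K_W = (4C−1)/(4C−4)+0.615/C = 1.1330; K_s = 1+0.5/C = 1.0462
F_a = (F_max−F_min)/2 = 709.5 N; F_m = (F_max+F_min)/2 = 930.5 N
τ_a = K_W·8F_aD/(πd³) = 1.1330 × 167.81 = 190.13 MPa
τ_m = K_s·8F_mD/(πd³) = 1.0462 × 220.08 = 230.23 MPa
Soderberg: 1/n_f = τ_a/S_se + τ_m/S_sy = 190.13/185 + 230.23/341 = 1.02773 + 0.67517 = 1.7029
n_f = 1/1.7029 = 0.5872

0.587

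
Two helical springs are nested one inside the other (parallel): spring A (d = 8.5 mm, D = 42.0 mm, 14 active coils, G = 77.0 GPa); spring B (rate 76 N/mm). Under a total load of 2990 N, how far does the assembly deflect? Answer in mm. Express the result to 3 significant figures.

k_A = Gd⁴/(8D³N_a) = (77.0×10³)(8.5⁴)/(8·42.0³·14) = 48.44 N/mm
Parallel: k_eq = 48.44 + 76 = 124.44 N/mm
δ = F/k_eq = 2990/124.44 = 24.028 mm

24.0 mm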